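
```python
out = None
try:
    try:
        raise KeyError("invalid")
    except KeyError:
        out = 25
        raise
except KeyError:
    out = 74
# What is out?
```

Step-by-step execution trace:
1. Inner try: `raise KeyError("invalid")` raises KeyError.
2. Inner `except KeyError` matches → out = 25.
3. bare `raise` re-raises the same KeyError.
4. Outer `except KeyError` matches → out = 74.
Result: 74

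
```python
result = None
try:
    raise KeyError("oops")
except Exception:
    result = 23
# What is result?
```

Step-by-step execution trace:
1. `raise KeyError(...)` raises KeyError.
2. `except Exception` matches (KeyError is a subclass of Exception) → result = 23.
Result: 23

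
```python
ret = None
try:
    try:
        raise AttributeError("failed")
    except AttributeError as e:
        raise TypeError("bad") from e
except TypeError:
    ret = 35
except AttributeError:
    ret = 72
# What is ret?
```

Step-by-step execution trace:
1. Inner try raises AttributeError; inner `except AttributeError as e` catches it.
2. `raise TypeError(...) from e` raises TypeError (AttributeError is attached as __cause__, but only TypeError is active).
3. Outer `except TypeError` matches → ret = 35.
4. `except AttributeError` is not reached.
Result: 35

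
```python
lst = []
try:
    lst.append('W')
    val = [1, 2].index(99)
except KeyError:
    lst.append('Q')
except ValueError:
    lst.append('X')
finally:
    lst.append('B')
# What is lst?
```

Step-by-step execution trace:
1. try: `lst.append('W')` → lst = ['W'].
2. `val = [1, 2].index(99)` raises ValueError.
3. `except KeyError` does not match ValueError; skipped.
4. `except ValueError` matches → `lst.append('X')` → lst = ['W', 'X'].
5. finally always runs: `lst.append('B')` → lst = ['W', 'X', 'B'].
Result: ['W', 'X', 'B']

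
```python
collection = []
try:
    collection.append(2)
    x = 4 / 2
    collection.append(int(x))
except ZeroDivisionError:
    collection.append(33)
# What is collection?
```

Step-by-step execution trace:
1. try: `collection.append(2)` → collection = [2].
2. `x = 4 / 2` → x = 2.0. No exception raised.
3. `collection.append(int(x))` → collection = [2, 2].
4. `except ZeroDivisionError` is skipped (no exception was raised).
Result: [2, 2]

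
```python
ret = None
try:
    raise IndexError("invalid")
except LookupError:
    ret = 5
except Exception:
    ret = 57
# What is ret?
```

Step-by-step execution trace:
1. `raise IndexError(...)` raises IndexError.
2. `except LookupError` matches (IndexError is a subclass of LookupError) → ret = 5.
3. `except Exception` is not reached.
Result: 5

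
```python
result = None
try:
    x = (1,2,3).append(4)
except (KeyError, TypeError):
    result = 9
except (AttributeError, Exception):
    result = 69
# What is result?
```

Step-by-step execution trace:
1. `x = (1,2,3).append(4)` raises AttributeError.
2. `except (KeyError, TypeError)` does not match AttributeError; skipped.
3. `except (AttributeError, Exception)` matches (AttributeError is in the tuple) → result = 69.
Result: 69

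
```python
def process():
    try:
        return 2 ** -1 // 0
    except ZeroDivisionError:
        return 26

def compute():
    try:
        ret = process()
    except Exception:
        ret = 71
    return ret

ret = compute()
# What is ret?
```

Step-by-step execution trace:
1. `compute()` calls `process()`.
2. In process: `2 ** -1 // 0` raises ZeroDivisionError; `except ZeroDivisionError` catches it → returns 26.
3. In compute: `ret = process()` → ret = 26. No exception reaches compute.
4. `except Exception` is skipped; compute returns 26.
5. ret = 26.
Result: 26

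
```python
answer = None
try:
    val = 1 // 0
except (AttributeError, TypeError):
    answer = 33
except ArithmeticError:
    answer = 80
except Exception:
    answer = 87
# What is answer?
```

Step-by-step execution trace:
1. `val = 1 // 0` raises ZeroDivisionError.
2. `except (AttributeError, TypeError)` does not match ZeroDivisionError; skipped.
3. `except ArithmeticError` matches (ZeroDivisionError is a subclass of ArithmeticError) → answer = 80.
4. `except Exception` is not reached.
Result: 80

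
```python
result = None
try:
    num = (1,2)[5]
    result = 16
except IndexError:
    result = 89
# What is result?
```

Step-by-step execution trace:
1. `num = (1,2)[5]` raises IndexError.
2. `result = 16` is not reached.
3. `except IndexError` matches → result = 89.
Result: 89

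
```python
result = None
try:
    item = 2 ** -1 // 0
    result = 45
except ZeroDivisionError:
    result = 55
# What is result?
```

Step-by-step execution trace:
1. `item = 2 ** -1 // 0` raises ZeroDivisionError.
2. `result = 45` is not reached.
3. `except ZeroDivisionError` matches → result = 55.
Result: 55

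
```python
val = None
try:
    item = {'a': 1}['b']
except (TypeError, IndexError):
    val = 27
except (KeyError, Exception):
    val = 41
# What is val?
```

Step-by-step execution trace:
1. `item = {'a': 1}['b']` raises KeyError.
2. `except (TypeError, IndexError)` does not match KeyError; skipped.
3. `except (KeyError, Exception)` matches (KeyError is in the tuple) → val = 41.
Result: 41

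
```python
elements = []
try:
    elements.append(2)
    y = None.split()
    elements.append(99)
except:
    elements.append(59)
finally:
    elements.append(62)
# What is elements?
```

Step-by-step execution trace:
1. try: `elements.append(2)` → elements = [2].
2. `y = None.split()` raises AttributeError; `elements.append(99)` is not reached.
3. bare `except` matches → `elements.append(59)` → elements = [2, 59].
4. finally always runs: `elements.append(62)` → elements = [2, 59, 62].
Result: [2, 59, 62]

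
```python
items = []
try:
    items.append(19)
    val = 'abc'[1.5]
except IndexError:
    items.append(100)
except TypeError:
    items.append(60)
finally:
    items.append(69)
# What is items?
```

Step-by-step execution trace:
1. try: `items.append(19)` → items = [19].
2. `val = 'abc'[1.5]` raises TypeError.
3. `except IndexError` does not match TypeError; skipped.
4. `except TypeError` matches → `items.append(60)` → items = [19, 60].
5. finally always runs: `items.append(69)` → items = [19, 60, 69].
Result: [19, 60, 69]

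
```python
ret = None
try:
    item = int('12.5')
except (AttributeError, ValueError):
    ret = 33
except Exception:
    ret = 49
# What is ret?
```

Step-by-step execution trace:
1. `item = int('12.5')` raises ValueError.
2. `except (AttributeError, ValueError)` matches (ValueError is in the tuple) → ret = 33.
3. `except Exception` is not reached.
Result: 33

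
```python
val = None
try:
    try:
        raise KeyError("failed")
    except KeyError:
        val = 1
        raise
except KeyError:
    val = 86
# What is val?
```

Step-by-step execution trace:
1. Inner try: `raise KeyError("failed")` raises KeyError.
2. Inner `except KeyError` matches → val = 1.
3. bare `raise` re-raises the same KeyError.
4. Outer `except KeyError` matches → val = 86.
Result: 86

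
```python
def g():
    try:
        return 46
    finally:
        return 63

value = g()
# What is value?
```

Step-by-step execution trace:
1. `g()` enters try: `return 46` sets pending return value 46.
2. Before returning, `finally: return 63` runs and overrides the pending return.
3. g() returns 63 → value = 63.
Result: 63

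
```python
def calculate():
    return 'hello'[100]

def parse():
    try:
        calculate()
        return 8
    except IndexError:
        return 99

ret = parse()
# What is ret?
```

Step-by-step execution trace:
1. `parse()` calls `calculate()`.
2. `calculate()` evaluates `'hello'[100]`, which raises IndexError; it propagates to the caller.
3. `return 8` is not reached.
4. `except IndexError` in parse matches → returns 99.
5. ret = 99.
Result: 99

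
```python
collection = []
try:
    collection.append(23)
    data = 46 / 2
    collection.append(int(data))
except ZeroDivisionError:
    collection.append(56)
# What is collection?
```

Step-by-step execution trace:
1. try: `collection.append(23)` → collection = [23].
2. `data = 46 / 2` → data = 23.0. No exception raised.
3. `collection.append(int(data))` → collection = [23, 23].
4. `except ZeroDivisionError` is skipped (no exception was raised).
Result: [23, 23]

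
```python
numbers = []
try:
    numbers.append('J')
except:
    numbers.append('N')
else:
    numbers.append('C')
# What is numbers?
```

Step-by-step execution trace:
1. try: `numbers.append('J')` → numbers = ['J']. No exception raised.
2. `except` is skipped.
3. `else` runs (try completed without exception): `numbers.append('C')` → numbers = ['J', 'C'].
Result: ['J', 'C']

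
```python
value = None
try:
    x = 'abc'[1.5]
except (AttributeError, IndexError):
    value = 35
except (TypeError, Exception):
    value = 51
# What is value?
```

Step-by-step execution trace:
1. `x = 'abc'[1.5]` raises TypeError.
2. `except (AttributeError, IndexError)` does not match TypeError; skipped.
3. `except (TypeError, Exception)` matches (TypeError is in the tuple) → value = 51.
Result: 51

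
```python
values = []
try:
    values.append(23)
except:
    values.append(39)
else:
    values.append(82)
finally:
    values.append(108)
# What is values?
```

Step-by-step execution trace:
1. try: `values.append(23)` → values = [23]. No exception raised.
2. `except` is skipped.
3. `else` runs: `values.append(82)` → values = [23, 82].
4. `finally` always runs: `values.append(108)` → values = [23, 82, 108].
Result: [23, 82, 108]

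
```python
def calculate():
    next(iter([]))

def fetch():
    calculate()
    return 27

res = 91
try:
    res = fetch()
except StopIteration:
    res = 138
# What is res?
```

Step-by-step execution trace:
1. res starts at 91.
2. try: `fetch()` calls `calculate()`.
3. `calculate()` evaluates `next(iter([]))`, which raises StopIteration; it propagates through fetch (uncaught).
4. `return 27` in fetch is not reached; the assignment to res does not complete.
5. `except StopIteration` matches → res = 138.
Result: 138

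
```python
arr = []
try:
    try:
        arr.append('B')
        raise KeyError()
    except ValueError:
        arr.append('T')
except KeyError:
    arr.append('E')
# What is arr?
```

Step-by-step execution trace:
1. Inner try: `arr.append('B')` → arr = ['B'].
2. `raise KeyError()` raises KeyError.
3. Inner `except ValueError` does not match KeyError; exception propagates to outer try.
4. Outer `except KeyError` matches → `arr.append('E')` → arr = ['B', 'E'].
Result: ['B', 'E']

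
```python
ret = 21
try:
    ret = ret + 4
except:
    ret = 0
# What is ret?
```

Step-by-step execution trace:
1. ret starts at 21.
2. try: `ret = ret + 4` → ret = 25. No exception raised.
3. `except` is skipped.
Result: 25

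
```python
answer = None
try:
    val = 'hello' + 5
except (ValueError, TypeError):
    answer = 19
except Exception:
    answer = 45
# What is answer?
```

Step-by-step execution trace:
1. `val = 'hello' + 5` raises TypeError.
2. `except (ValueError, TypeError)` matches (TypeError is in the tuple) → answer = 19.
3. `except Exception` is not reached.
Result: 19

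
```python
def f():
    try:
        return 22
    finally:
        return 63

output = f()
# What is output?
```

Step-by-step execution trace:
1. `f()` enters try: `return 22` sets pending return value 22.
2. Before returning, `finally: return 63` runs and overrides the pending return.
3. f() returns 63 → output = 63.
Result: 63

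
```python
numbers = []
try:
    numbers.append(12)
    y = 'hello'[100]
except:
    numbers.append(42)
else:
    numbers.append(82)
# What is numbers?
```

Step-by-step execution trace:
1. try: `numbers.append(12)` → numbers = [12].
2. `y = 'hello'[100]` raises IndexError.
3. bare `except` matches → `numbers.append(42)` → numbers = [12, 42].
4. `else` is skipped (an exception was raised).
Result: [12, 42]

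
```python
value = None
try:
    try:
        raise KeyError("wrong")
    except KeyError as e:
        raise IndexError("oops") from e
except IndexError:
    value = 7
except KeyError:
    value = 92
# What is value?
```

Step-by-step execution trace:
1. Inner try raises KeyError; inner `except KeyError as e` catches it.
2. `raise IndexError(...) from e` raises IndexError (KeyError is attached as __cause__, but only IndexError is active).
3. Outer `except IndexError` matches → value = 7.
4. `except KeyError` is not reached.
Result: 7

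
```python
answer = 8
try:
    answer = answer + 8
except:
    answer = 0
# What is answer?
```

Step-by-step execution trace:
1. answer starts at 8.
2. try: `answer = answer + 8` → answer = 16. No exception raised.
3. `except` is skipped.
Result: 16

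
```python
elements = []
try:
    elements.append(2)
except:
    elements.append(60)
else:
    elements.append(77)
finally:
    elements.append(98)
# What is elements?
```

Step-by-step execution trace:
1. try: `elements.append(2)` → elements = [2]. No exception raised.
2. `except` is skipped.
3. `else` runs: `elements.append(77)` → elements = [2, 77].
4. `finally` always runs: `elements.append(98)` → elements = [2, 77, 98].
Result: [2, 77, 98]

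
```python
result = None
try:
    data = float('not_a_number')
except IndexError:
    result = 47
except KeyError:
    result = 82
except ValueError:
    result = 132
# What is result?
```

Step-by-step execution trace:
1. `data = float('not_a_number')` raises ValueError.
2. `except IndexError` does not match ValueError; skipped.
3. `except KeyError` does not match ValueError; skipped.
4. `except ValueError` matches → result = 132.
Result: 132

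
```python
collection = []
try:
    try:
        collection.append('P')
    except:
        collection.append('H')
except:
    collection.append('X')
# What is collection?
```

Step-by-step execution trace:
1. Inner try: `collection.append('P')` → collection = ['P']. No exception raised.
2. Inner `except` is skipped.
3. Inner try completes normally; outer `except` is skipped.
Result: ['P']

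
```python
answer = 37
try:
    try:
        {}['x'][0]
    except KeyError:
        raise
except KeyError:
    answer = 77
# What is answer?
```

Step-by-step execution trace:
1. Inner try: `{}['x'][0]` raises KeyError.
2. Inner `except KeyError` matches; bare `raise` re-raises the same KeyError.
3. Outer `except KeyError` matches → answer = 77.
Result: 77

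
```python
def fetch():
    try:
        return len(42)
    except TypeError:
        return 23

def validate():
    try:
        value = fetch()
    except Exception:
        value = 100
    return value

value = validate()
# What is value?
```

Step-by-step execution trace:
1. `validate()` calls `fetch()`.
2. In fetch: `len(42)` raises TypeError; `except TypeError` catches it → returns 23.
3. In validate: `value = fetch()` → value = 23. No exception reaches validate.
4. `except Exception` is skipped; validate returns 23.
5. value = 23.
Result: 23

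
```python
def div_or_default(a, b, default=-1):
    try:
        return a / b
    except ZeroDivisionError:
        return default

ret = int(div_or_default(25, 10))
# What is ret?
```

Step-by-step execution trace:
1. `div_or_default(25, 10)` enters try: `return 25 / 10` → returns 2.5. No exception raised.
2. `except ZeroDivisionError` is skipped.
3. `int(2.5)` → 2 → ret = 2.
Result: 2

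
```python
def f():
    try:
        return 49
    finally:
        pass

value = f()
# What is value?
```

Step-by-step execution trace:
1. `f()` enters try: `return 49` sets pending return value 49.
2. Before returning, `finally: pass` runs (no effect).
3. f() returns 49 → value = 49.
Result: 49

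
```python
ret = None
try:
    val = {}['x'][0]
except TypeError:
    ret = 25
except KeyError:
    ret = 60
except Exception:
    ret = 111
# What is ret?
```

Step-by-step execution trace:
1. `val = {}['x'][0]` raises KeyError.
2. `except TypeError` does not match KeyError; skipped.
3. `except KeyError` matches → ret = 60.
4. Remaining except clauses are skipped.
Result: 60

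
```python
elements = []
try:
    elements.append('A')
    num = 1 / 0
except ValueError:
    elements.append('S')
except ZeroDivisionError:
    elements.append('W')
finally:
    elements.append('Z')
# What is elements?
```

Step-by-step execution trace:
1. try: `elements.append('A')` → elements = ['A'].
2. `num = 1 / 0` raises ZeroDivisionError.
3. `except ValueError` does not match ZeroDivisionError; skipped.
4. `except ZeroDivisionError` matches → `elements.append('W')` → elements = ['A', 'W'].
5. finally always runs: `elements.append('Z')` → elements = ['A', 'W', 'Z'].
Result: ['A', 'W', 'Z']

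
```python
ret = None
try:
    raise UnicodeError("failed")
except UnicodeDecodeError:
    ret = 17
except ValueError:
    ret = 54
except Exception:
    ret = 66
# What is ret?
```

Step-by-step execution trace:
1. `raise UnicodeError(...)` raises UnicodeError.
2. `except UnicodeDecodeError` does not match (UnicodeError is not a subclass of UnicodeDecodeError); skipped.
3. `except ValueError` matches (UnicodeError is a subclass of ValueError) → ret = 54.
4. `except Exception` is not reached.
Result: 54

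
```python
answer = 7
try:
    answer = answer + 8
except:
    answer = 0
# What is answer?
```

Step-by-step execution trace:
1. answer starts at 7.
2. try: `answer = answer + 8` → answer = 15. No exception raised.
3. `except` is skipped.
Result: 15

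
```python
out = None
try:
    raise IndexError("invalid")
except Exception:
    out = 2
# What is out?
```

Step-by-step execution trace:
1. `raise IndexError(...)` raises IndexError.
2. `except Exception` matches (IndexError is a subclass of Exception) → out = 2.
Result: 2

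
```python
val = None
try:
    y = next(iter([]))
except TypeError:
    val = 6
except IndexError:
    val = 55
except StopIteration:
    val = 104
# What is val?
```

Step-by-step execution trace:
1. `y = next(iter([]))` raises StopIteration.
2. `except TypeError` does not match StopIteration; skipped.
3. `except IndexError` does not match StopIteration; skipped.
4. `except StopIteration` matches → val = 104.
Result: 104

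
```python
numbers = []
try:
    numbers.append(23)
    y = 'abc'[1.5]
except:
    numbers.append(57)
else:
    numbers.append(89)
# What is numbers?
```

Step-by-step execution trace:
1. try: `numbers.append(23)` → numbers = [23].
2. `y = 'abc'[1.5]` raises TypeError.
3. bare `except` matches → `numbers.append(57)` → numbers = [23, 57].
4. `else` is skipped (an exception was raised).
Result: [23, 57]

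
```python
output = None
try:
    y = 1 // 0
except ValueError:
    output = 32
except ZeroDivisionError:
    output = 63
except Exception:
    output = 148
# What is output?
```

Step-by-step execution trace:
1. `y = 1 // 0` raises ZeroDivisionError.
2. `except ValueError` does not match ZeroDivisionError; skipped.
3. `except ZeroDivisionError` matches → output = 63.
4. Remaining except clauses are skipped.
Result: 63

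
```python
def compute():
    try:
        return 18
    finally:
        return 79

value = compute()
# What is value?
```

Step-by-step execution trace:
1. `compute()` enters try: `return 18` sets pending return value 18.
2. Before returning, `finally: return 79` runs and overrides the pending return.
3. compute() returns 79 → value = 79.
Result: 79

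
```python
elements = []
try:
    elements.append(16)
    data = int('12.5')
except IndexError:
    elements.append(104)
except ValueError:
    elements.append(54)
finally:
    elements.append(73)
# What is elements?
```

Step-by-step execution trace:
1. try: `elements.append(16)` → elements = [16].
2. `data = int('12.5')` raises ValueError.
3. `except IndexError` does not match ValueError; skipped.
4. `except ValueError` matches → `elements.append(54)` → elements = [16, 54].
5. finally always runs: `elements.append(73)` → elements = [16, 54, 73].
Result: [16, 54, 73]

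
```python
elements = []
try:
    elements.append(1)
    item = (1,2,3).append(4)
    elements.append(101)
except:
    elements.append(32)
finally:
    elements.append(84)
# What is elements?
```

Step-by-step execution trace:
1. try: `elements.append(1)` → elements = [1].
2. `item = (1,2,3).append(4)` raises AttributeError; `elements.append(101)` is not reached.
3. bare `except` matches → `elements.append(32)` → elements = [1, 32].
4. finally always runs: `elements.append(84)` → elements = [1, 32, 84].
Result: [1, 32, 84]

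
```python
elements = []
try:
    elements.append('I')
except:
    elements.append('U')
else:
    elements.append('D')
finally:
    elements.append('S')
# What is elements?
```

Step-by-step execution trace:
1. try: `elements.append('I')` → elements = ['I']. No exception raised.
2. `except` is skipped.
3. `else` runs: `elements.append('D')` → elements = ['I', 'D'].
4. `finally` always runs: `elements.append('S')` → elements = ['I', 'D', 'S'].
Result: ['I', 'D', 'S']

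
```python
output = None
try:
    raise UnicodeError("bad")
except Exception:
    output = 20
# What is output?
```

Step-by-step execution trace:
1. `raise UnicodeError(...)` raises UnicodeError.
2. `except Exception` matches (UnicodeError is a subclass of Exception) → output = 20.
Result: 20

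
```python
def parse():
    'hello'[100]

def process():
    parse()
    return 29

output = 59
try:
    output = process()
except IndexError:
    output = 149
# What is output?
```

Step-by-step execution trace:
1. output starts at 59.
2. try: `process()` calls `parse()`.
3. `parse()` evaluates `'hello'[100]`, which raises IndexError; it propagates through process (uncaught).
4. `return 29` in process is not reached; the assignment to output does not complete.
5. `except IndexError` matches → output = 149.
Result: 149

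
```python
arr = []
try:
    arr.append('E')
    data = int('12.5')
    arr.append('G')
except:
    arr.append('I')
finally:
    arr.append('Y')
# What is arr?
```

Step-by-step execution trace:
1. try: `arr.append('E')` → arr = ['E'].
2. `data = int('12.5')` raises ValueError; `arr.append('G')` is not reached.
3. bare `except` matches → `arr.append('I')` → arr = ['E', 'I'].
4. finally always runs: `arr.append('Y')` → arr = ['E', 'I', 'Y'].
Result: ['E', 'I', 'Y']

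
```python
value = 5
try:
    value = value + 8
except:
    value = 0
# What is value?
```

Step-by-step execution trace:
1. value starts at 5.
2. try: `value = value + 8` → value = 13. No exception raised.
3. `except` is skipped.
Result: 13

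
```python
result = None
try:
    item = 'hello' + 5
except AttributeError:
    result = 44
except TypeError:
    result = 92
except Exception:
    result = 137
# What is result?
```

Step-by-step execution trace:
1. `item = 'hello' + 5` raises TypeError.
2. `except AttributeError` does not match TypeError; skipped.
3. `except TypeError` matches → result = 92.
4. Remaining except clauses are skipped.
Result: 92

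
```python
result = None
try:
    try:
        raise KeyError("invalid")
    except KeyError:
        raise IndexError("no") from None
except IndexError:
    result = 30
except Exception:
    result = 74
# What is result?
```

Step-by-step execution trace:
1. Inner try raises KeyError; inner `except KeyError` catches it.
2. `raise IndexError(...) from None` raises IndexError (from None suppresses __context__, but the active exception is still IndexError).
3. Outer `except IndexError` matches → result = 30.
4. `except Exception` is not reached.
Result: 30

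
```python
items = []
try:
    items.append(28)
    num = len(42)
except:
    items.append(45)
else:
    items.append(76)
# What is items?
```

Step-by-step execution trace:
1. try: `items.append(28)` → items = [28].
2. `num = len(42)` raises TypeError.
3. bare `except` matches → `items.append(45)` → items = [28, 45].
4. `else` is skipped (an exception was raised).
Result: [28, 45]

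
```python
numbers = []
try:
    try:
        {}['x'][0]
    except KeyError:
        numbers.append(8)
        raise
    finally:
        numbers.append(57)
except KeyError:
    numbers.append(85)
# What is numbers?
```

Step-by-step execution trace:
1. Inner try: `{}['x'][0]` raises KeyError.
2. Inner `except KeyError` matches → `numbers.append(8)` → numbers = [8].
3. bare `raise` re-raises KeyError.
4. Inner `finally` runs during unwinding: `numbers.append(57)` → numbers = [8, 57].
5. Outer `except KeyError` matches → `numbers.append(85)` → numbers = [8, 57, 85].
Result: [8, 57, 85]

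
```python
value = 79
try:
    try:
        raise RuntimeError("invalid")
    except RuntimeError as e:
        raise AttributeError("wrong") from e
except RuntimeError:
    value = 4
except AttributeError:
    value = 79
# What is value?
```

Step-by-step execution trace:
1. Inner try raises RuntimeError; inner `except RuntimeError as e` catches it.
2. `raise AttributeError(...) from e` raises AttributeError (RuntimeError is attached as __cause__, but only AttributeError is active).
3. Outer `except RuntimeError` does not match AttributeError; skipped.
4. Outer `except AttributeError` matches → value = 79.
Result: 79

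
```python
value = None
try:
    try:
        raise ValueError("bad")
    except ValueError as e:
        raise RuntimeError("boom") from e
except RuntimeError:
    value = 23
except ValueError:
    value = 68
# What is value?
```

Step-by-step execution trace:
1. Inner try raises ValueError; inner `except ValueError as e` catches it.
2. `raise RuntimeError(...) from e` raises RuntimeError (ValueError is attached as __cause__, but only RuntimeError is active).
3. Outer `except RuntimeError` matches → value = 23.
4. `except ValueError` is not reached.
Result: 23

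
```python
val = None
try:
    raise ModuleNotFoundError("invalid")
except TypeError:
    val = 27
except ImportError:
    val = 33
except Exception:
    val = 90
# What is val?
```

Step-by-step execution trace:
1. `raise ModuleNotFoundError(...)` raises ModuleNotFoundError.
2. `except TypeError` does not match (ModuleNotFoundError is not a subclass of TypeError); skipped.
3. `except ImportError` matches (ModuleNotFoundError is a subclass of ImportError) → val = 33.
4. `except Exception` is not reached.
Result: 33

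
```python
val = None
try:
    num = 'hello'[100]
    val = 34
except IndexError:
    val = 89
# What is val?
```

Step-by-step execution trace:
1. `num = 'hello'[100]` raises IndexError.
2. `val = 34` is not reached.
3. `except IndexError` matches → val = 89.
Result: 89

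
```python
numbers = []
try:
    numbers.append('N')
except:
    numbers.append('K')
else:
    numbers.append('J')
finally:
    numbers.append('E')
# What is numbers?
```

Step-by-step execution trace:
1. try: `numbers.append('N')` → numbers = ['N']. No exception raised.
2. `except` is skipped.
3. `else` runs: `numbers.append('J')` → numbers = ['N', 'J'].
4. `finally` always runs: `numbers.append('E')` → numbers = ['N', 'J', 'E'].
Result: ['N', 'J', 'E']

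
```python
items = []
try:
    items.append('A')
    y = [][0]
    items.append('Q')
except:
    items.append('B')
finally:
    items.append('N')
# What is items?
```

Step-by-step execution trace:
1. try: `items.append('A')` → items = ['A'].
2. `y = [][0]` raises IndexError; `items.append('Q')` is not reached.
3. bare `except` matches → `items.append('B')` → items = ['A', 'B'].
4. finally always runs: `items.append('N')` → items = ['A', 'B', 'N'].
Result: ['A', 'B', 'N']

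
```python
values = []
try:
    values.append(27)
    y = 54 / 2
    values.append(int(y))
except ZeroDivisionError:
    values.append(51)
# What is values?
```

Step-by-step execution trace:
1. try: `values.append(27)` → values = [27].
2. `y = 54 / 2` → y = 27.0. No exception raised.
3. `values.append(int(y))` → values = [27, 27].
4. `except ZeroDivisionError` is skipped (no exception was raised).
Result: [27, 27]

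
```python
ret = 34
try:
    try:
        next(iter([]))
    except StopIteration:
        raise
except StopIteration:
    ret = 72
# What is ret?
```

Step-by-step execution trace:
1. Inner try: `next(iter([]))` raises StopIteration.
2. Inner `except StopIteration` matches; bare `raise` re-raises the same StopIteration.
3. Outer `except StopIteration` matches → ret = 72.
Result: 72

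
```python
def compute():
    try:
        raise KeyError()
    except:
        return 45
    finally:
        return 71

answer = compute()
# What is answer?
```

Step-by-step execution trace:
1. `compute()` enters try: `raise KeyError()` raises KeyError.
2. bare `except` matches → `return 45` sets pending return value 45.
3. Before returning, `finally: return 71` runs and overrides the pending return.
4. compute() returns 71 → answer = 71.
Result: 71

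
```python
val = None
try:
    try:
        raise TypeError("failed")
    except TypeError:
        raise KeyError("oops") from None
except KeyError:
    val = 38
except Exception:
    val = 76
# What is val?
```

Step-by-step execution trace:
1. Inner try raises TypeError; inner `except TypeError` catches it.
2. `raise KeyError(...) from None` raises KeyError (from None suppresses __context__, but the active exception is still KeyError).
3. Outer `except KeyError` matches → val = 38.
4. `except Exception` is not reached.
Result: 38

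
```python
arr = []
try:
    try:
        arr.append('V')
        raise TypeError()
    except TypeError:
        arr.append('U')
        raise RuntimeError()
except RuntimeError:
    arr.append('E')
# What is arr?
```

Step-by-step execution trace:
1. Inner try: `arr.append('V')` → arr = ['V'].
2. `raise TypeError()` raises TypeError.
3. Inner `except TypeError` matches → `arr.append('U')` → arr = ['V', 'U'].
4. `raise RuntimeError()` raises RuntimeError; propagates to outer try.
5. Outer `except RuntimeError` matches → `arr.append('E')` → arr = ['V', 'U', 'E'].
Result: ['V', 'U', 'E']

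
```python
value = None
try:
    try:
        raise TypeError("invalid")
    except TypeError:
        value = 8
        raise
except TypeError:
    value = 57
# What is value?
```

Step-by-step execution trace:
1. Inner try: `raise TypeError("invalid")` raises TypeError.
2. Inner `except TypeError` matches → value = 8.
3. bare `raise` re-raises the same TypeError.
4. Outer `except TypeError` matches → value = 57.
Result: 57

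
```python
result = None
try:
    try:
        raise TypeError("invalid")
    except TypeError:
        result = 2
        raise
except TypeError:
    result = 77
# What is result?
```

Step-by-step execution trace:
1. Inner try: `raise TypeError("invalid")` raises TypeError.
2. Inner `except TypeError` matches → result = 2.
3. bare `raise` re-raises the same TypeError.
4. Outer `except TypeError` matches → result = 77.
Result: 77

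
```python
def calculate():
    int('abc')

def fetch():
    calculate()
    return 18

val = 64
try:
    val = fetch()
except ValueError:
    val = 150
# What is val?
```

Step-by-step execution trace:
1. val starts at 64.
2. try: `fetch()` calls `calculate()`.
3. `calculate()` evaluates `int('abc')`, which raises ValueError; it propagates through fetch (uncaught).
4. `return 18` in fetch is not reached; the assignment to val does not complete.
5. `except ValueError` matches → val = 150.
Result: 150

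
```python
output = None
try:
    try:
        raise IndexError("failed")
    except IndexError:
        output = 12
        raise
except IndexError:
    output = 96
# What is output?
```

Step-by-step execution trace:
1. Inner try: `raise IndexError("failed")` raises IndexError.
2. Inner `except IndexError` matches → output = 12.
3. bare `raise` re-raises the same IndexError.
4. Outer `except IndexError` matches → output = 96.
Result: 96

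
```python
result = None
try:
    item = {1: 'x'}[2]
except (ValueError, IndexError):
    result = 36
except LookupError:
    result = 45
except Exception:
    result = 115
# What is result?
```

Step-by-step execution trace:
1. `item = {1: 'x'}[2]` raises KeyError.
2. `except (ValueError, IndexError)` does not match KeyError; skipped.
3. `except LookupError` matches (KeyError is a subclass of LookupError) → result = 45.
4. `except Exception` is not reached.
Result: 45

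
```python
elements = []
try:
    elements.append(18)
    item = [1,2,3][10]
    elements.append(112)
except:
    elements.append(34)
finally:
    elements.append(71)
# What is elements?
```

Step-by-step execution trace:
1. try: `elements.append(18)` → elements = [18].
2. `item = [1,2,3][10]` raises IndexError; `elements.append(112)` is not reached.
3. bare `except` matches → `elements.append(34)` → elements = [18, 34].
4. finally always runs: `elements.append(71)` → elements = [18, 34, 71].
Result: [18, 34, 71]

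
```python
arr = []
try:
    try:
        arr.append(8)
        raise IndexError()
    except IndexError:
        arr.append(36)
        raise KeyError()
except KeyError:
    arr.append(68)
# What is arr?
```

Step-by-step execution trace:
1. Inner try: `arr.append(8)` → arr = [8].
2. `raise IndexError()` raises IndexError.
3. Inner `except IndexError` matches → `arr.append(36)` → arr = [8, 36].
4. `raise KeyError()` raises KeyError; propagates to outer try.
5. Outer `except KeyError` matches → `arr.append(68)` → arr = [8, 36, 68].
Result: [8, 36, 68]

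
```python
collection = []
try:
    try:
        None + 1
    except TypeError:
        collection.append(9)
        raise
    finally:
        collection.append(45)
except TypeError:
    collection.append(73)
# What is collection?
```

Step-by-step execution trace:
1. Inner try: `None + 1` raises TypeError.
2. Inner `except TypeError` matches → `collection.append(9)` → collection = [9].
3. bare `raise` re-raises TypeError.
4. Inner `finally` runs during unwinding: `collection.append(45)` → collection = [9, 45].
5. Outer `except TypeError` matches → `collection.append(73)` → collection = [9, 45, 73].
Result: [9, 45, 73]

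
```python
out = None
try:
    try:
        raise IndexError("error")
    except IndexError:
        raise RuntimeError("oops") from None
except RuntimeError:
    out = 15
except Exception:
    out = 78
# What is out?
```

Step-by-step execution trace:
1. Inner try raises IndexError; inner `except IndexError` catches it.
2. `raise RuntimeError(...) from None` raises RuntimeError (from None suppresses __context__, but the active exception is still RuntimeError).
3. Outer `except RuntimeError` matches → out = 15.
4. `except Exception` is not reached.
Result: 15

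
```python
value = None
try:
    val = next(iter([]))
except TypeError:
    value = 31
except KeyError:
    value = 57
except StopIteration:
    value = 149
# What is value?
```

Step-by-step execution trace:
1. `val = next(iter([]))` raises StopIteration.
2. `except TypeError` does not match StopIteration; skipped.
3. `except KeyError` does not match StopIteration; skipped.
4. `except StopIteration` matches → value = 149.
Result: 149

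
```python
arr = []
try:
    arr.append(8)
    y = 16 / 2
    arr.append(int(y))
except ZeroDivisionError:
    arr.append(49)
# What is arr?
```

Step-by-step execution trace:
1. try: `arr.append(8)` → arr = [8].
2. `y = 16 / 2` → y = 8.0. No exception raised.
3. `arr.append(int(y))` → arr = [8, 8].
4. `except ZeroDivisionError` is skipped (no exception was raised).
Result: [8, 8]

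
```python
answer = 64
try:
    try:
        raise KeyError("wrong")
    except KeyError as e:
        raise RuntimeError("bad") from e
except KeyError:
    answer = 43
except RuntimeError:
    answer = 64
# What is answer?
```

Step-by-step execution trace:
1. Inner try raises KeyError; inner `except KeyError as e` catches it.
2. `raise RuntimeError(...) from e` raises RuntimeError (KeyError is attached as __cause__, but only RuntimeError is active).
3. Outer `except KeyError` does not match RuntimeError; skipped.
4. Outer `except RuntimeError` matches → answer = 64.
Result: 64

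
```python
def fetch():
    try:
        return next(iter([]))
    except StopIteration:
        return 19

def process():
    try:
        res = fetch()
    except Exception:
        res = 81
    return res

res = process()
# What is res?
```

Step-by-step execution trace:
1. `process()` calls `fetch()`.
2. In fetch: `next(iter([]))` raises StopIteration; `except StopIteration` catches it → returns 19.
3. In process: `res = fetch()` → res = 19. No exception reaches process.
4. `except Exception` is skipped; process returns 19.
5. res = 19.
Result: 19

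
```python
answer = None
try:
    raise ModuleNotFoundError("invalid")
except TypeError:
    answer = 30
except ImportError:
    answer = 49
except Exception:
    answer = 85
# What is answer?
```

Step-by-step execution trace:
1. `raise ModuleNotFoundError(...)` raises ModuleNotFoundError.
2. `except TypeError` does not match (ModuleNotFoundError is not a subclass of TypeError); skipped.
3. `except ImportError` matches (ModuleNotFoundError is a subclass of ImportError) → answer = 49.
4. `except Exception` is not reached.
Result: 49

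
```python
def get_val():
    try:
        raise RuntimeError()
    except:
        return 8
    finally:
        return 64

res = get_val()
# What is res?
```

Step-by-step execution trace:
1. `get_val()` enters try: `raise RuntimeError()` raises RuntimeError.
2. bare `except` matches → `return 8` sets pending return value 8.
3. Before returning, `finally: return 64` runs and overrides the pending return.
4. get_val() returns 64 → res = 64.
Result: 64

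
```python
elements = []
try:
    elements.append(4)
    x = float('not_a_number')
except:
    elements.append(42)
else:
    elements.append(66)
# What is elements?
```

Step-by-step execution trace:
1. try: `elements.append(4)` → elements = [4].
2. `x = float('not_a_number')` raises ValueError.
3. bare `except` matches → `elements.append(42)` → elements = [4, 42].
4. `else` is skipped (an exception was raised).
Result: [4, 42]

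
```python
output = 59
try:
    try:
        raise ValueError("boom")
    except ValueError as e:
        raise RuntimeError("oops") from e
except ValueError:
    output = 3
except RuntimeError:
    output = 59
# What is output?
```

Step-by-step execution trace:
1. Inner try raises ValueError; inner `except ValueError as e` catches it.
2. `raise RuntimeError(...) from e` raises RuntimeError (ValueError is attached as __cause__, but only RuntimeError is active).
3. Outer `except ValueError` does not match RuntimeError; skipped.
4. Outer `except RuntimeError` matches → output = 59.
Result: 59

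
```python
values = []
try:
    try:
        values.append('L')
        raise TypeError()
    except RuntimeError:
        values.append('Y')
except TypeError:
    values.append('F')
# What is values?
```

Step-by-step execution trace:
1. Inner try: `values.append('L')` → values = ['L'].
2. `raise TypeError()` raises TypeError.
3. Inner `except RuntimeError` does not match TypeError; exception propagates to outer try.
4. Outer `except TypeError` matches → `values.append('F')` → values = ['L', 'F'].
Result: ['L', 'F']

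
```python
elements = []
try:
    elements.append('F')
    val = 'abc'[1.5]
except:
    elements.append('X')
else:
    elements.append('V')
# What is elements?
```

Step-by-step execution trace:
1. try: `elements.append('F')` → elements = ['F'].
2. `val = 'abc'[1.5]` raises TypeError.
3. bare `except` matches → `elements.append('X')` → elements = ['F', 'X'].
4. `else` is skipped (an exception was raised).
Result: ['F', 'X']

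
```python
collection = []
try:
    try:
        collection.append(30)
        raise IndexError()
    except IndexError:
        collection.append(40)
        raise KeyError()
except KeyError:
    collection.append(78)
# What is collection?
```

Step-by-step execution trace:
1. Inner try: `collection.append(30)` → collection = [30].
2. `raise IndexError()` raises IndexError.
3. Inner `except IndexError` matches → `collection.append(40)` → collection = [30, 40].
4. `raise KeyError()` raises KeyError; propagates to outer try.
5. Outer `except KeyError` matches → `collection.append(78)` → collection = [30, 40, 78].
Result: [30, 40, 78]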